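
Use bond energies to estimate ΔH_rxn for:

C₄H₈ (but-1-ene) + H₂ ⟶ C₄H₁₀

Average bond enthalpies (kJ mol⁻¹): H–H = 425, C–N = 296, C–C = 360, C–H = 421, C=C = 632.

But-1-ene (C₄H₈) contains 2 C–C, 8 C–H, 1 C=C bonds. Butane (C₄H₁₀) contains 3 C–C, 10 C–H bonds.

Bonds broken (reactants):
  C–C: 2 × 360 = 720
  C–H: 8 × 421 = 3368
  C=C: 1 × 632 = 632
  H–H: 1 × 425 = 425
  Σ(broken) = 5145 kJ
Bonds formed (products):
  C–C: 3 × 360 = 1080
  C–H: 10 × 421 = 4210
  Σ(formed) = 5290 kJ
ΔH = Σ(broken) − Σ(formed) = 5145 − 5290 = −145 kJ

ΔH ≈ −145 kJ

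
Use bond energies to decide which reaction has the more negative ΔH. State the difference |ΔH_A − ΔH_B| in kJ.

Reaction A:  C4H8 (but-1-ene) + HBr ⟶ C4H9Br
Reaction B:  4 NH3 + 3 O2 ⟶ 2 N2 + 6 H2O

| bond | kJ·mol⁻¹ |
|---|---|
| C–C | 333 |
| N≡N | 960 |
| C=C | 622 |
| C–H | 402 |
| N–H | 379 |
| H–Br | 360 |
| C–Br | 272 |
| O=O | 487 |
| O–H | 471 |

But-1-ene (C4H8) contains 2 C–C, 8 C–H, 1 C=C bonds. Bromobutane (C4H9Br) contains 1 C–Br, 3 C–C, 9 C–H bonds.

Reaction B, by 1538 kJ

Reaction A:
  Bonds broken (reactants):
    C–C: 2 × 333 = 666
    C–H: 8 × 402 = 3216
    C=C: 1 × 622 = 622
    H–Br: 1 × 360 = 360
    Σ(broken) = 4864 kJ
  Bonds formed (products):
    C–Br: 1 × 272 = 272
    C–C: 3 × 333 = 999
    C–H: 9 × 402 = 3618
    Σ(formed) = 4889 kJ
  ΔH_A = 4864 − 4889 = −25 kJ
Reaction B:
  Bonds broken (reactants):
    N–H: 12 × 379 = 4548
    O=O: 3 × 487 = 1461
    Σ(broken) = 6009 kJ
  Bonds formed (products):
    N≡N: 2 × 960 = 1920
    O–H: 12 × 471 = 5652
    Σ(formed) = 7572 kJ
  ΔH_B = 6009 − 7572 = −1563 kJ
ΔH_A − ΔH_B = +1538 kJ, so reaction B has the more negative ΔH; |ΔH_A − ΔH_B| = 1538 kJ.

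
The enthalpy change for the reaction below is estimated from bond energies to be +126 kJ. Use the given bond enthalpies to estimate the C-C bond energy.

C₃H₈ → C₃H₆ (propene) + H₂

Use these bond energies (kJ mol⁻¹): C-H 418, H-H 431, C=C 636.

D(C-C) ≈ 357 kJ/mol

Let D be the C-C bond energy.
Σ(broken) = 2×D + 8×418 = 3344 + 2D
Σ(formed) = 1×D + 6×418 + 1×636 + 1×431 = 3575 + D
ΔH = Σ(broken) − Σ(formed) = (3344 + 2D) − (3575 + D) = −231 + D
Setting this equal to +126 kJ gives D = 357 kJ/mol.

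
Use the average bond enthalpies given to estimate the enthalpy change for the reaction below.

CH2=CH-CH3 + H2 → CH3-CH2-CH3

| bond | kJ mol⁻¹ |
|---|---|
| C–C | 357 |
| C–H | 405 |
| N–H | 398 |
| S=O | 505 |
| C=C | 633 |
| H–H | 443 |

ΔH ≈ −91 kJ

Bonds broken (reactants):
  C–C: 1 × 357 = 357
  C–H: 6 × 405 = 2430
  C=C: 1 × 633 = 633
  H–H: 1 × 443 = 443
  Σ(broken) = 3863 kJ
Bonds formed (products):
  C–C: 2 × 357 = 714
  C–H: 8 × 405 = 3240
  Σ(formed) = 3954 kJ
ΔH = Σ(broken) − Σ(formed) = 3863 − 3954 = −91 kJ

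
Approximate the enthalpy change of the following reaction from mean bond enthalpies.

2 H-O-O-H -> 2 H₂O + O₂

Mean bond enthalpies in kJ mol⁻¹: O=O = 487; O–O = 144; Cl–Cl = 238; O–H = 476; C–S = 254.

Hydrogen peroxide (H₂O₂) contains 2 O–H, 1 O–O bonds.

ΔH ≈ −199 kJ

Bonds broken (reactants):
  O–H: 4 × 476 = 1904
  O–O: 2 × 144 = 288
  Σ(broken) = 2192 kJ
Bonds formed (products):
  O–H: 4 × 476 = 1904
  O=O: 1 × 487 = 487
  Σ(formed) = 2391 kJ
ΔH = Σ(broken) − Σ(formed) = 2192 − 2391 = −199 kJ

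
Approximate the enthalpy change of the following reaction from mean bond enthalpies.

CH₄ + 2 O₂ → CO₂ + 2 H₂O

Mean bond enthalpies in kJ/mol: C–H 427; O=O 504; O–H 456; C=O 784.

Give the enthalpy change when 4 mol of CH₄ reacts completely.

ΔH = −2704 kJ

Bonds broken (reactants):
  C–H: 4 × 427 = 1708
  O=O: 2 × 504 = 1008
  Σ(broken) = 2716 kJ
Bonds formed (products):
  C=O: 2 × 784 = 1568
  O–H: 4 × 456 = 1824
  Σ(formed) = 3392 kJ
ΔH = Σ(broken) − Σ(formed) = 2716 − 3392 = −676 kJ
For 4× the reaction as written: 4 × (−676) = −2704 kJ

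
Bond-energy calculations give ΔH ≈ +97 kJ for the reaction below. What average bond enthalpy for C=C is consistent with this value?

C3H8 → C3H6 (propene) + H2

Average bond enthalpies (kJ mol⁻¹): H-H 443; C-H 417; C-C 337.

Let D be the C=C bond energy.
Σ(broken) = 2×337 + 8×417 = 4010
Σ(formed) = 1×337 + 6×417 + 1×D + 1×443 = 3282 + D
ΔH = Σ(broken) − Σ(formed) = (4010) − (3282 + D) = +728 − D
Setting this equal to +97 kJ gives D = 631 kJ/mol.

D(C=C) ≈ 631 kJ/mol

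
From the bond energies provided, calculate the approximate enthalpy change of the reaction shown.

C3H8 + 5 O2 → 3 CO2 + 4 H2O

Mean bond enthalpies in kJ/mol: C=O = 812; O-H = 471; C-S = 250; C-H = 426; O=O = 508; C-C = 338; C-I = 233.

ΔH ≈ −2016 kJ

Bonds broken (reactants):
  C-C: 2 × 338 = 676
  C-H: 8 × 426 = 3408
  O=O: 5 × 508 = 2540
  Σ(broken) = 6624 kJ
Bonds formed (products):
  C=O: 6 × 812 = 4872
  O-H: 8 × 471 = 3768
  Σ(formed) = 8640 kJ
ΔH = Σ(broken) − Σ(formed) = 6624 − 8640 = −2016 kJ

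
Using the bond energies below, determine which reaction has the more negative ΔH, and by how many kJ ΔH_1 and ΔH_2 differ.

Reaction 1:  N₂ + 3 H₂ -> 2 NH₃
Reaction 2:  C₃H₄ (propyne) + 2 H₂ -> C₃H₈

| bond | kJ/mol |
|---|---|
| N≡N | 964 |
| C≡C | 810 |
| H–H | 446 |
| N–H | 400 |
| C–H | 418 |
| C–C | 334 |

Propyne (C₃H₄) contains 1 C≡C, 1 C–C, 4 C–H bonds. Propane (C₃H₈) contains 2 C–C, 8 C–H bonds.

Reaction 2, by 206 kJ

Reaction 1:
  Bonds broken (reactants):
    H–H: 3 × 446 = 1338
    N≡N: 1 × 964 = 964
    Σ(broken) = 2302 kJ
  Bonds formed (products):
    N–H: 6 × 400 = 2400
    Σ(formed) = 2400 kJ
  ΔH_1 = 2302 − 2400 = −98 kJ
Reaction 2:
  Bonds broken (reactants):
    C≡C: 1 × 810 = 810
    C–C: 1 × 334 = 334
    C–H: 4 × 418 = 1672
    H–H: 2 × 446 = 892
    Σ(broken) = 3708 kJ
  Bonds formed (products):
    C–C: 2 × 334 = 668
    C–H: 8 × 418 = 3344
    Σ(formed) = 4012 kJ
  ΔH_2 = 3708 − 4012 = −304 kJ
ΔH_1 − ΔH_2 = +206 kJ, so reaction 2 has the more negative ΔH; |ΔH_1 − ΔH_2| = 206 kJ.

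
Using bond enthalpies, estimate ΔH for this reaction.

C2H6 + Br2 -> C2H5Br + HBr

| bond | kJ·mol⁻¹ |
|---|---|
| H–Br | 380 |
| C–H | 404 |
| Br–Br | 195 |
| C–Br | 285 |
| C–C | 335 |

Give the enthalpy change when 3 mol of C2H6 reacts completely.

ΔH = −198 kJ

Bonds broken (reactants):
  Br–Br: 1 × 195 = 195
  C–C: 1 × 335 = 335
  C–H: 6 × 404 = 2424
  Σ(broken) = 2954 kJ
Bonds formed (products):
  C–Br: 1 × 285 = 285
  C–C: 1 × 335 = 335
  C–H: 5 × 404 = 2020
  H–Br: 1 × 380 = 380
  Σ(formed) = 3020 kJ
ΔH = Σ(broken) − Σ(formed) = 2954 − 3020 = −66 kJ
For 3× the reaction as written: 3 × (−66) = −198 kJ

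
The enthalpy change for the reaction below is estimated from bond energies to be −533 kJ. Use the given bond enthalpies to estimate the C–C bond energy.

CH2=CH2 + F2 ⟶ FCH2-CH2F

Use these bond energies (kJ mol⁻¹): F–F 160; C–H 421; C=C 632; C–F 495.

D(C–C) ≈ 335 kJ/mol

Let D be the C–C bond energy.
Σ(broken) = 4×421 + 1×632 + 1×160 = 2476
Σ(formed) = 1×D + 2×495 + 4×421 = 2674 + D
ΔH = Σ(broken) − Σ(formed) = (2476) − (2674 + D) = −198 − D
Setting this equal to −533 kJ gives D = 335 kJ/mol.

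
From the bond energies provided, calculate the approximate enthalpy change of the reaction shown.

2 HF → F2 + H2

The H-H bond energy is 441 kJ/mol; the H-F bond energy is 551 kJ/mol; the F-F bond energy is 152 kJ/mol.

Bonds broken (reactants):
  H-F: 2 × 551 = 1102
  Σ(broken) = 1102 kJ
Bonds formed (products):
  F-F: 1 × 152 = 152
  H-H: 1 × 441 = 441
  Σ(formed) = 593 kJ
ΔH = Σ(broken) − Σ(formed) = 1102 − 593 = +509 kJ

ΔH ≈ +509 kJ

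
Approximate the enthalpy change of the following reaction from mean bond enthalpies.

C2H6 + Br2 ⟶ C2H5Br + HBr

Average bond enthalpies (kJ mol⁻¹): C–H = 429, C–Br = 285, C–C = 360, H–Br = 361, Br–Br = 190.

ΔH ≈ −27 kJ

Bonds broken (reactants):
  Br–Br: 1 × 190 = 190
  C–C: 1 × 360 = 360
  C–H: 6 × 429 = 2574
  Σ(broken) = 3124 kJ
Bonds formed (products):
  C–Br: 1 × 285 = 285
  C–C: 1 × 360 = 360
  C–H: 5 × 429 = 2145
  H–Br: 1 × 361 = 361
  Σ(formed) = 3151 kJ
ΔH = Σ(broken) − Σ(formed) = 3124 − 3151 = −27 kJ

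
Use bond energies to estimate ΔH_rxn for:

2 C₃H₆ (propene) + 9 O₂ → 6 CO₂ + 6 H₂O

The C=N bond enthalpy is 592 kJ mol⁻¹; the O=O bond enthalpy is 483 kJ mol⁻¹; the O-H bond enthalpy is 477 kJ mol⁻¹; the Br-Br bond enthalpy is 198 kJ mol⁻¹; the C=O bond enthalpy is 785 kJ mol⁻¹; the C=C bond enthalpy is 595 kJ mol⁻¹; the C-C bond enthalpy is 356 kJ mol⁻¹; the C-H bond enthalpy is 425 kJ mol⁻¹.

Bonds broken (reactants):
  C-C: 2 × 356 = 712
  C-H: 12 × 425 = 5100
  C=C: 2 × 595 = 1190
  O=O: 9 × 483 = 4347
  Σ(broken) = 11349 kJ
Bonds formed (products):
  C=O: 12 × 785 = 9420
  O-H: 12 × 477 = 5724
  Σ(formed) = 15144 kJ
ΔH = Σ(broken) − Σ(formed) = 11349 − 15144 = −3795 kJ

ΔH ≈ −3795 kJ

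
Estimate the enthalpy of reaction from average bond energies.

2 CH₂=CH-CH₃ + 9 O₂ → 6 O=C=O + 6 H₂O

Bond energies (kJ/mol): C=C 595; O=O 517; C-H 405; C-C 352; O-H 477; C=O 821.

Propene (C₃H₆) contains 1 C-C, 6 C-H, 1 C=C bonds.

Bonds broken (reactants):
  C-C: 2 × 352 = 704
  C-H: 12 × 405 = 4860
  C=C: 2 × 595 = 1190
  O=O: 9 × 517 = 4653
  Σ(broken) = 11407 kJ
Bonds formed (products):
  C=O: 12 × 821 = 9852
  O-H: 12 × 477 = 5724
  Σ(formed) = 15576 kJ
ΔH = Σ(broken) − Σ(formed) = 11407 − 15576 = −4169 kJ

ΔH ≈ −4169 kJ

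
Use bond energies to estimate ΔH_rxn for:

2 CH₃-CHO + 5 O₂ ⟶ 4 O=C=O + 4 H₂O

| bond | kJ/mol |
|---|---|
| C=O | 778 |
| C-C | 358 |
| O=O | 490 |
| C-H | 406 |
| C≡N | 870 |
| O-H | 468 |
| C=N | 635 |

Bonds broken (reactants):
  C-C: 2 × 358 = 716
  C-H: 8 × 406 = 3248
  C=O: 2 × 778 = 1556
  O=O: 5 × 490 = 2450
  Σ(broken) = 7970 kJ
Bonds formed (products):
  C=O: 8 × 778 = 6224
  O-H: 8 × 468 = 3744
  Σ(formed) = 9968 kJ
ΔH = Σ(broken) − Σ(formed) = 7970 − 9968 = −1998 kJ

ΔH ≈ −1998 kJ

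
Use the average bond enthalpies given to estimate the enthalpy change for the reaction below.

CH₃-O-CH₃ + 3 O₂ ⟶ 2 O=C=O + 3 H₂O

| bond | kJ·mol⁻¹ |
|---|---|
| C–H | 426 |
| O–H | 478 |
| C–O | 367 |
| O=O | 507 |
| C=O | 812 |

ΔH ≈ −1305 kJ

Bonds broken (reactants):
  C–H: 6 × 426 = 2556
  C–O: 2 × 367 = 734
  O=O: 3 × 507 = 1521
  Σ(broken) = 4811 kJ
Bonds formed (products):
  C=O: 4 × 812 = 3248
  O–H: 6 × 478 = 2868
  Σ(formed) = 6116 kJ
ΔH = Σ(broken) − Σ(formed) = 4811 − 6116 = −1305 kJ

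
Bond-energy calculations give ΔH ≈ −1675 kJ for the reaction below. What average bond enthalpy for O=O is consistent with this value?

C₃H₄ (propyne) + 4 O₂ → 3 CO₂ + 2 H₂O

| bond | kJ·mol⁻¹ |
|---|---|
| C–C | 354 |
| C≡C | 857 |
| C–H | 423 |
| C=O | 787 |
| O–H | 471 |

D(O=O) ≈ 507 kJ/mol

Let D be the O=O bond energy.
Σ(broken) = 1×857 + 1×354 + 4×423 + 4×D = 2903 + 4D
Σ(formed) = 6×787 + 4×471 = 6606
ΔH = Σ(broken) − Σ(formed) = (2903 + 4D) − (6606) = −3703 + 4D
Setting this equal to −1675 kJ gives 4D = 2028, so D = 507 kJ/mol.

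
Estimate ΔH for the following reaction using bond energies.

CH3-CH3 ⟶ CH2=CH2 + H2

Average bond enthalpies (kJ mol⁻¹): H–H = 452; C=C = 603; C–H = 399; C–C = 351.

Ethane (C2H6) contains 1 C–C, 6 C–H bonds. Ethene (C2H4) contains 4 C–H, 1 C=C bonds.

ΔH ≈ +94 kJ

Bonds broken (reactants):
  C–C: 1 × 351 = 351
  C–H: 6 × 399 = 2394
  Σ(broken) = 2745 kJ
Bonds formed (products):
  C–H: 4 × 399 = 1596
  C=C: 1 × 603 = 603
  H–H: 1 × 452 = 452
  Σ(formed) = 2651 kJ
ΔH = Σ(broken) − Σ(formed) = 2745 − 2651 = +94 kJ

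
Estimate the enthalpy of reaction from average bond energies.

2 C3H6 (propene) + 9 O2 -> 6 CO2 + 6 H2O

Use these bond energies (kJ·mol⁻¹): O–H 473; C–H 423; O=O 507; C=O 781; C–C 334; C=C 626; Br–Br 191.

ΔH ≈ −3489 kJ

Bonds broken (reactants):
  C–C: 2 × 334 = 668
  C–H: 12 × 423 = 5076
  C=C: 2 × 626 = 1252
  O=O: 9 × 507 = 4563
  Σ(broken) = 11559 kJ
Bonds formed (products):
  C=O: 12 × 781 = 9372
  O–H: 12 × 473 = 5676
  Σ(formed) = 15048 kJ
ΔH = Σ(broken) − Σ(formed) = 11559 − 15048 = −3489 kJ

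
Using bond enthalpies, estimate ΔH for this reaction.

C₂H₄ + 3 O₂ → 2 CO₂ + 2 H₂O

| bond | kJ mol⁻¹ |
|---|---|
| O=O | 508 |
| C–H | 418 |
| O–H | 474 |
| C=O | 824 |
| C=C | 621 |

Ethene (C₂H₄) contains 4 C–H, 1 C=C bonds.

ΔH ≈ −1375 kJ

Bonds broken (reactants):
  C–H: 4 × 418 = 1672
  C=C: 1 × 621 = 621
  O=O: 3 × 508 = 1524
  Σ(broken) = 3817 kJ
Bonds formed (products):
  C=O: 4 × 824 = 3296
  O–H: 4 × 474 = 1896
  Σ(formed) = 5192 kJ
ΔH = Σ(broken) − Σ(formed) = 3817 − 5192 = −1375 kJ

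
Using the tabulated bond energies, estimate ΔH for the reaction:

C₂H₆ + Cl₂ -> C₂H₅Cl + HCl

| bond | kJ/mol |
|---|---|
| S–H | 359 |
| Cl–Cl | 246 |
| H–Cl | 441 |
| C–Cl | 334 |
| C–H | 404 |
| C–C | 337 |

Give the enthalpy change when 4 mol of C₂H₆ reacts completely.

Bonds broken (reactants):
  C–C: 1 × 337 = 337
  C–H: 6 × 404 = 2424
  Cl–Cl: 1 × 246 = 246
  Σ(broken) = 3007 kJ
Bonds formed (products):
  C–C: 1 × 337 = 337
  C–Cl: 1 × 334 = 334
  C–H: 5 × 404 = 2020
  H–Cl: 1 × 441 = 441
  Σ(formed) = 3132 kJ
ΔH = Σ(broken) − Σ(formed) = 3007 − 3132 = −125 kJ
For 4× the reaction as written: 4 × (−125) = −500 kJ

ΔH = −500 kJ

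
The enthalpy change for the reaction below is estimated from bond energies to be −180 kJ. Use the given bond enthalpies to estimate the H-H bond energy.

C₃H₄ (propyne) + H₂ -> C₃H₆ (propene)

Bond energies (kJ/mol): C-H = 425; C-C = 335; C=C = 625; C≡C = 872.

D(H-H) ≈ 423 kJ/mol

Let D be the H-H bond energy.
Σ(broken) = 1×872 + 1×335 + 4×425 + 1×D = 2907 + D
Σ(formed) = 1×335 + 6×425 + 1×625 = 3510
ΔH = Σ(broken) − Σ(formed) = (2907 + D) − (3510) = −603 + D
Setting this equal to −180 kJ gives D = 423 kJ/mol.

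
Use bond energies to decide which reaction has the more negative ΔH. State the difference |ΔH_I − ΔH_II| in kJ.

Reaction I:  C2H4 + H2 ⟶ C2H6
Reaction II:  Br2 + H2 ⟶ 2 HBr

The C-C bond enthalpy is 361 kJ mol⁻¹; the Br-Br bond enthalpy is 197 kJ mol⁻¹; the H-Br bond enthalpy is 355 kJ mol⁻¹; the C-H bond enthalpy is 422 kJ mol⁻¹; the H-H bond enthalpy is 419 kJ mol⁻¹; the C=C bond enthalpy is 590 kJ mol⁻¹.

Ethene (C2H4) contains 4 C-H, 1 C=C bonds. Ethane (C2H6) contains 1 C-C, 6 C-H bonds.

Reaction I, by 102 kJ

Reaction I:
  Bonds broken (reactants):
    C-H: 4 × 422 = 1688
    C=C: 1 × 590 = 590
    H-H: 1 × 419 = 419
    Σ(broken) = 2697 kJ
  Bonds formed (products):
    C-C: 1 × 361 = 361
    C-H: 6 × 422 = 2532
    Σ(formed) = 2893 kJ
  ΔH_I = 2697 − 2893 = −196 kJ
Reaction II:
  Bonds broken (reactants):
    Br-Br: 1 × 197 = 197
    H-H: 1 × 419 = 419
    Σ(broken) = 616 kJ
  Bonds formed (products):
    H-Br: 2 × 355 = 710
    Σ(formed) = 710 kJ
  ΔH_II = 616 − 710 = −94 kJ
ΔH_I − ΔH_II = −102 kJ, so reaction I has the more negative ΔH; |ΔH_I − ΔH_II| = 102 kJ.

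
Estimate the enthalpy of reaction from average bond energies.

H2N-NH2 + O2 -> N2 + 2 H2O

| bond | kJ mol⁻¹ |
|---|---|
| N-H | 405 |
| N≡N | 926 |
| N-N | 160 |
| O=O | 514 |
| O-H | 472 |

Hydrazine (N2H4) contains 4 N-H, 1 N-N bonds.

ΔH ≈ −520 kJ

Bonds broken (reactants):
  N-H: 4 × 405 = 1620
  N-N: 1 × 160 = 160
  O=O: 1 × 514 = 514
  Σ(broken) = 2294 kJ
Bonds formed (products):
  N≡N: 1 × 926 = 926
  O-H: 4 × 472 = 1888
  Σ(formed) = 2814 kJ
ΔH = Σ(broken) − Σ(formed) = 2294 − 2814 = −520 kJ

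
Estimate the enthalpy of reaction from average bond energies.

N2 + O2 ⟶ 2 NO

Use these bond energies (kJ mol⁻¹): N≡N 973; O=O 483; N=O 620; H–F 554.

ΔH ≈ +216 kJ

Bonds broken (reactants):
  N≡N: 1 × 973 = 973
  O=O: 1 × 483 = 483
  Σ(broken) = 1456 kJ
Bonds formed (products):
  N=O: 2 × 620 = 1240
  Σ(formed) = 1240 kJ
ΔH = Σ(broken) − Σ(formed) = 1456 − 1240 = +216 kJ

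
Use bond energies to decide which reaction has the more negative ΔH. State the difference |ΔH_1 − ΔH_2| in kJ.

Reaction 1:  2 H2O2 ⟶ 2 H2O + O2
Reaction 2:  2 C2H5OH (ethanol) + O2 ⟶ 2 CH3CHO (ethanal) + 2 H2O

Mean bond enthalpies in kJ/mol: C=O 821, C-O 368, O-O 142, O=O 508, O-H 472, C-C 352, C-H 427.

Reaction 1:
  Bonds broken (reactants):
    O-H: 4 × 472 = 1888
    O-O: 2 × 142 = 284
    Σ(broken) = 2172 kJ
  Bonds formed (products):
    O-H: 4 × 472 = 1888
    O=O: 1 × 508 = 508
    Σ(formed) = 2396 kJ
  ΔH_1 = 2172 − 2396 = −224 kJ
Reaction 2:
  Bonds broken (reactants):
    C-C: 2 × 352 = 704
    C-H: 10 × 427 = 4270
    C-O: 2 × 368 = 736
    O-H: 2 × 472 = 944
    O=O: 1 × 508 = 508
    Σ(broken) = 7162 kJ
  Bonds formed (products):
    C-C: 2 × 352 = 704
    C-H: 8 × 427 = 3416
    C=O: 2 × 821 = 1642
    O-H: 4 × 472 = 1888
    Σ(formed) = 7650 kJ
  ΔH_2 = 7162 − 7650 = −488 kJ
ΔH_1 − ΔH_2 = +264 kJ, so reaction 2 has the more negative ΔH; |ΔH_1 − ΔH_2| = 264 kJ.

Reaction 2, by 264 kJ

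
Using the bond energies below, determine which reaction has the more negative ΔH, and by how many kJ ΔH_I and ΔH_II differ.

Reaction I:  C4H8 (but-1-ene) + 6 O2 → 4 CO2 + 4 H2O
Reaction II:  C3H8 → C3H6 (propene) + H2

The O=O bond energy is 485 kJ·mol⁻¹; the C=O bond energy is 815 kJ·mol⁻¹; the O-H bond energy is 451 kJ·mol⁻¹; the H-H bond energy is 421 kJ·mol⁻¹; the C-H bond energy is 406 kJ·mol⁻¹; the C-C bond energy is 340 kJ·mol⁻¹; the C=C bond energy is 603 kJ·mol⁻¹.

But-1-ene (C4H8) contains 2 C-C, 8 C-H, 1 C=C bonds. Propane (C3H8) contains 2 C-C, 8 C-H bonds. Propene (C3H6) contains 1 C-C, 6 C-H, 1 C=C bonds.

Reaction I, by 2815 kJ

Reaction I:
  Bonds broken (reactants):
    C-C: 2 × 340 = 680
    C-H: 8 × 406 = 3248
    C=C: 1 × 603 = 603
    O=O: 6 × 485 = 2910
    Σ(broken) = 7441 kJ
  Bonds formed (products):
    C=O: 8 × 815 = 6520
    O-H: 8 × 451 = 3608
    Σ(formed) = 10128 kJ
  ΔH_I = 7441 − 10128 = −2687 kJ
Reaction II:
  Bonds broken (reactants):
    C-C: 2 × 340 = 680
    C-H: 8 × 406 = 3248
    Σ(broken) = 3928 kJ
  Bonds formed (products):
    C-C: 1 × 340 = 340
    C-H: 6 × 406 = 2436
    C=C: 1 × 603 = 603
    H-H: 1 × 421 = 421
    Σ(formed) = 3800 kJ
  ΔH_II = 3928 − 3800 = +128 kJ
ΔH_I − ΔH_II = −2815 kJ, so reaction I has the more negative ΔH; |ΔH_I − ΔH_II| = 2815 kJ.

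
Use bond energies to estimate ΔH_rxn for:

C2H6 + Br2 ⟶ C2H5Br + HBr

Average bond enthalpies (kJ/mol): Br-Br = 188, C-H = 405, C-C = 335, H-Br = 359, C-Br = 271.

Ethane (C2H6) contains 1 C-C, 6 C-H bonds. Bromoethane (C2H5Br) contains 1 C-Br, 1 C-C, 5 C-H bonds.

Bonds broken (reactants):
  Br-Br: 1 × 188 = 188
  C-C: 1 × 335 = 335
  C-H: 6 × 405 = 2430
  Σ(broken) = 2953 kJ
Bonds formed (products):
  C-Br: 1 × 271 = 271
  C-C: 1 × 335 = 335
  C-H: 5 × 405 = 2025
  H-Br: 1 × 359 = 359
  Σ(formed) = 2990 kJ
ΔH = Σ(broken) − Σ(formed) = 2953 − 2990 = −37 kJ

ΔH ≈ −37 kJ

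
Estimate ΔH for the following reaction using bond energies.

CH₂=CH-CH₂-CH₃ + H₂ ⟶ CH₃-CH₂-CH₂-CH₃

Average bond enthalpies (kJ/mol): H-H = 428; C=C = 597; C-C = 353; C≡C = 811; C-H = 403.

Bonds broken (reactants):
  C-C: 2 × 353 = 706
  C-H: 8 × 403 = 3224
  C=C: 1 × 597 = 597
  H-H: 1 × 428 = 428
  Σ(broken) = 4955 kJ
Bonds formed (products):
  C-C: 3 × 353 = 1059
  C-H: 10 × 403 = 4030
  Σ(formed) = 5089 kJ
ΔH = Σ(broken) − Σ(formed) = 4955 − 5089 = −134 kJ

ΔH ≈ −134 kJ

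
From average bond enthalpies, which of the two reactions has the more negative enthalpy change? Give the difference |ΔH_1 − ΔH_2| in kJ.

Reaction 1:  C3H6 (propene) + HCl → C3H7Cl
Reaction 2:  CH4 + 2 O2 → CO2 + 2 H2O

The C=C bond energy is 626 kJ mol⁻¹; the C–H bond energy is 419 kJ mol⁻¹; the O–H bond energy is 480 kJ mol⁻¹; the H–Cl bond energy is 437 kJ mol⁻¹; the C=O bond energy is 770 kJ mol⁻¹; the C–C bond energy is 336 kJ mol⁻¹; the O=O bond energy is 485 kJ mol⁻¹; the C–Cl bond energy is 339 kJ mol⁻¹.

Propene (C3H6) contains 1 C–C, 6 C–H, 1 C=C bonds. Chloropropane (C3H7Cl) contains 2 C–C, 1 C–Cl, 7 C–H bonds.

Reaction 1:
  Bonds broken (reactants):
    C–C: 1 × 336 = 336
    C–H: 6 × 419 = 2514
    C=C: 1 × 626 = 626
    H–Cl: 1 × 437 = 437
    Σ(broken) = 3913 kJ
  Bonds formed (products):
    C–C: 2 × 336 = 672
    C–Cl: 1 × 339 = 339
    C–H: 7 × 419 = 2933
    Σ(formed) = 3944 kJ
  ΔH_1 = 3913 − 3944 = −31 kJ
Reaction 2:
  Bonds broken (reactants):
    C–H: 4 × 419 = 1676
    O=O: 2 × 485 = 970
    Σ(broken) = 2646 kJ
  Bonds formed (products):
    C=O: 2 × 770 = 1540
    O–H: 4 × 480 = 1920
    Σ(formed) = 3460 kJ
  ΔH_2 = 2646 − 3460 = −814 kJ
ΔH_1 − ΔH_2 = +783 kJ, so reaction 2 has the more negative ΔH; |ΔH_1 − ΔH_2| = 783 kJ.

Reaction 2, by 783 kJ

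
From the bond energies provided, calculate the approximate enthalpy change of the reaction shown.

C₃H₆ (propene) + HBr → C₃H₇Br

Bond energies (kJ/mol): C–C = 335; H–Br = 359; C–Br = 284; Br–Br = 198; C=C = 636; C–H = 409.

ΔH ≈ −33 kJ

Bonds broken (reactants):
  C–C: 1 × 335 = 335
  C–H: 6 × 409 = 2454
  C=C: 1 × 636 = 636
  H–Br: 1 × 359 = 359
  Σ(broken) = 3784 kJ
Bonds formed (products):
  C–Br: 1 × 284 = 284
  C–C: 2 × 335 = 670
  C–H: 7 × 409 = 2863
  Σ(formed) = 3817 kJ
ΔH = Σ(broken) − Σ(formed) = 3784 − 3817 = −33 kJ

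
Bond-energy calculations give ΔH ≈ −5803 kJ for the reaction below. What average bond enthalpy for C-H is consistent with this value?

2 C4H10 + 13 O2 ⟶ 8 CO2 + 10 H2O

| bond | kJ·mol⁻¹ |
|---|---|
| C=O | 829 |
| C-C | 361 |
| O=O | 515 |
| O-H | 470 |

Let D be the C-H bond energy.
Σ(broken) = 6×361 + 20×D + 13×515 = 8861 + 20D
Σ(formed) = 16×829 + 20×470 = 22664
ΔH = Σ(broken) − Σ(formed) = (8861 + 20D) − (22664) = −13803 + 20D
Setting this equal to −5803 kJ gives 20D = 8000, so D = 400 kJ/mol.

D(C-H) ≈ 400 kJ/mol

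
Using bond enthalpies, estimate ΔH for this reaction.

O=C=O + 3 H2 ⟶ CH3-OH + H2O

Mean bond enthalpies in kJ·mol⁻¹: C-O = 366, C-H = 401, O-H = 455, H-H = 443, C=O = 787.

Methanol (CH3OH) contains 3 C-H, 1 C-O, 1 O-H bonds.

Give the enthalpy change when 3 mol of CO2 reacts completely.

ΔH = −93 kJ

Bonds broken (reactants):
  C=O: 2 × 787 = 1574
  H-H: 3 × 443 = 1329
  Σ(broken) = 2903 kJ
Bonds formed (products):
  C-H: 3 × 401 = 1203
  C-O: 1 × 366 = 366
  O-H: 3 × 455 = 1365
  Σ(formed) = 2934 kJ
ΔH = Σ(broken) − Σ(formed) = 2903 − 2934 = −31 kJ
For 3× the reaction as written: 3 × (−31) = −93 kJ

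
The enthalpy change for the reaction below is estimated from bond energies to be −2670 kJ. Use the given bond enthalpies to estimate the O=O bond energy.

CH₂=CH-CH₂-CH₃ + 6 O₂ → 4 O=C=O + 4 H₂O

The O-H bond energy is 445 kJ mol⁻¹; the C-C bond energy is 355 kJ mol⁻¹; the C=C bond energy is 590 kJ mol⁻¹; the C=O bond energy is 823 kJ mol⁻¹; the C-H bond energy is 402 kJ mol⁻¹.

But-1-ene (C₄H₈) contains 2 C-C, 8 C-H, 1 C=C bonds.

Let D be the O=O bond energy.
Σ(broken) = 2×355 + 8×402 + 1×590 + 6×D = 4516 + 6D
Σ(formed) = 8×823 + 8×445 = 10144
ΔH = Σ(broken) − Σ(formed) = (4516 + 6D) − (10144) = −5628 + 6D
Setting this equal to −2670 kJ gives 6D = 2958, so D = 493 kJ/mol.

D(O=O) ≈ 493 kJ/mol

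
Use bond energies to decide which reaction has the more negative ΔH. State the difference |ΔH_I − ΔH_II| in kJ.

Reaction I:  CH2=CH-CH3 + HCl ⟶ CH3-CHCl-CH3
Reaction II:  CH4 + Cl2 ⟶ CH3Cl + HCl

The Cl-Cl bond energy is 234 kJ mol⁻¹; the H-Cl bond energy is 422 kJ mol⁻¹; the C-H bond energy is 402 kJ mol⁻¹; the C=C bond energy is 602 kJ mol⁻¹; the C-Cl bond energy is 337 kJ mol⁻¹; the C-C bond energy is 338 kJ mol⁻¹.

Reaction II, by 70 kJ

Reaction I:
  Bonds broken (reactants):
    C-C: 1 × 338 = 338
    C-H: 6 × 402 = 2412
    C=C: 1 × 602 = 602
    H-Cl: 1 × 422 = 422
    Σ(broken) = 3774 kJ
  Bonds formed (products):
    C-C: 2 × 338 = 676
    C-Cl: 1 × 337 = 337
    C-H: 7 × 402 = 2814
    Σ(formed) = 3827 kJ
  ΔH_I = 3774 − 3827 = −53 kJ
Reaction II:
  Bonds broken (reactants):
    C-H: 4 × 402 = 1608
    Cl-Cl: 1 × 234 = 234
    Σ(broken) = 1842 kJ
  Bonds formed (products):
    C-Cl: 1 × 337 = 337
    C-H: 3 × 402 = 1206
    H-Cl: 1 × 422 = 422
    Σ(formed) = 1965 kJ
  ΔH_II = 1842 − 1965 = −123 kJ
ΔH_I − ΔH_II = +70 kJ, so reaction II has the more negative ΔH; |ΔH_I − ΔH_II| = 70 kJ.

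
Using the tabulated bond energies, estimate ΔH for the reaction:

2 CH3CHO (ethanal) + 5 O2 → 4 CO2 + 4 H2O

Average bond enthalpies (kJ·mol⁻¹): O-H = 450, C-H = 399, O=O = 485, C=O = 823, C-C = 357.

ΔH ≈ −2207 kJ

Bonds broken (reactants):
  C-C: 2 × 357 = 714
  C-H: 8 × 399 = 3192
  C=O: 2 × 823 = 1646
  O=O: 5 × 485 = 2425
  Σ(broken) = 7977 kJ
Bonds formed (products):
  C=O: 8 × 823 = 6584
  O-H: 8 × 450 = 3600
  Σ(formed) = 10184 kJ
ΔH = Σ(broken) − Σ(formed) = 7977 − 10184 = −2207 kJ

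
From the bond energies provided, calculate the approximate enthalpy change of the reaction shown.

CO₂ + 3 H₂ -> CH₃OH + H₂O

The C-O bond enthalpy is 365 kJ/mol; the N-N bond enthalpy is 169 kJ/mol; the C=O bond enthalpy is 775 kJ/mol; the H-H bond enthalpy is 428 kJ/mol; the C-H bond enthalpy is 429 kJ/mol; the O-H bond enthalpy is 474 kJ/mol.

Bonds broken (reactants):
  C=O: 2 × 775 = 1550
  H-H: 3 × 428 = 1284
  Σ(broken) = 2834 kJ
Bonds formed (products):
  C-H: 3 × 429 = 1287
  C-O: 1 × 365 = 365
  O-H: 3 × 474 = 1422
  Σ(formed) = 3074 kJ
ΔH = Σ(broken) − Σ(formed) = 2834 − 3074 = −240 kJ

ΔH ≈ −240 kJ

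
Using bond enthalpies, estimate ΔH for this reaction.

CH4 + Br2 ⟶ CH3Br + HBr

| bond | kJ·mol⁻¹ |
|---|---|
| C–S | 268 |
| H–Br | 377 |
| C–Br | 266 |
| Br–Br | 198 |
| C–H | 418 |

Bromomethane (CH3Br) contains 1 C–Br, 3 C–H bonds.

ΔH ≈ −27 kJ

Bonds broken (reactants):
  Br–Br: 1 × 198 = 198
  C–H: 4 × 418 = 1672
  Σ(broken) = 1870 kJ
Bonds formed (products):
  C–Br: 1 × 266 = 266
  C–H: 3 × 418 = 1254
  H–Br: 1 × 377 = 377
  Σ(formed) = 1897 kJ
ΔH = Σ(broken) − Σ(formed) = 1870 − 1897 = −27 kJ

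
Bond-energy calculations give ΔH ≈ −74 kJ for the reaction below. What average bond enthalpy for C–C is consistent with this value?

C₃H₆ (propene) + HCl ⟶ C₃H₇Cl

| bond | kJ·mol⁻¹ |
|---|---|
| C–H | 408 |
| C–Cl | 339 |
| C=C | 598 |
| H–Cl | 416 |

D(C–C) ≈ 341 kJ/mol

Let D be the C–C bond energy.
Σ(broken) = 1×D + 6×408 + 1×598 + 1×416 = 3462 + D
Σ(formed) = 2×D + 1×339 + 7×408 = 3195 + 2D
ΔH = Σ(broken) − Σ(formed) = (3462 + D) − (3195 + 2D) = +267 − D
Setting this equal to −74 kJ gives D = 341 kJ/mol.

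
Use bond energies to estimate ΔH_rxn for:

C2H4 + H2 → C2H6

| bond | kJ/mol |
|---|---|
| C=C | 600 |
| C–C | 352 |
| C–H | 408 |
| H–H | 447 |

Bonds broken (reactants):
  C–H: 4 × 408 = 1632
  C=C: 1 × 600 = 600
  H–H: 1 × 447 = 447
  Σ(broken) = 2679 kJ
Bonds formed (products):
  C–C: 1 × 352 = 352
  C–H: 6 × 408 = 2448
  Σ(formed) = 2800 kJ
ΔH = Σ(broken) − Σ(formed) = 2679 − 2800 = −121 kJ

ΔH ≈ −121 kJ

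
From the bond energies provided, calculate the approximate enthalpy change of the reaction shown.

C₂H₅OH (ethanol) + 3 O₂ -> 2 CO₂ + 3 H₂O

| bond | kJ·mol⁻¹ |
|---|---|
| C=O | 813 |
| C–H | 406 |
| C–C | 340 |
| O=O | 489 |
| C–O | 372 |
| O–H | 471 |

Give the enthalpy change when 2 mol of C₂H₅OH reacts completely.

ΔH = −2796 kJ

Bonds broken (reactants):
  C–C: 1 × 340 = 340
  C–H: 5 × 406 = 2030
  C–O: 1 × 372 = 372
  O–H: 1 × 471 = 471
  O=O: 3 × 489 = 1467
  Σ(broken) = 4680 kJ
Bonds formed (products):
  C=O: 4 × 813 = 3252
  O–H: 6 × 471 = 2826
  Σ(formed) = 6078 kJ
ΔH = Σ(broken) − Σ(formed) = 4680 − 6078 = −1398 kJ
For 2× the reaction as written: 2 × (−1398) = −2796 kJ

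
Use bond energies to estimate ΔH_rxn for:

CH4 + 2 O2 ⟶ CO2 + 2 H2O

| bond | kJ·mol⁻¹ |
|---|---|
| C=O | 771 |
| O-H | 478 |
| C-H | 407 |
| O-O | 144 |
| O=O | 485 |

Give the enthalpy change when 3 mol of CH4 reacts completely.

Bonds broken (reactants):
  C-H: 4 × 407 = 1628
  O=O: 2 × 485 = 970
  Σ(broken) = 2598 kJ
Bonds formed (products):
  C=O: 2 × 771 = 1542
  O-H: 4 × 478 = 1912
  Σ(formed) = 3454 kJ
ΔH = Σ(broken) − Σ(formed) = 2598 − 3454 = −856 kJ
For 3× the reaction as written: 3 × (−856) = −2568 kJ

ΔH = −2568 kJ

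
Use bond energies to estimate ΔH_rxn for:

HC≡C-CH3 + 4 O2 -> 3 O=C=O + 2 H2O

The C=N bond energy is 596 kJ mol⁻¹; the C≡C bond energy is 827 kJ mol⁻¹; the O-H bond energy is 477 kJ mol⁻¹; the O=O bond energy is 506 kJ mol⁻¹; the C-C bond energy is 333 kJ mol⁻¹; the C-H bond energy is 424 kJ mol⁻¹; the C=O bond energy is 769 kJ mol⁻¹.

Bonds broken (reactants):
  C≡C: 1 × 827 = 827
  C-C: 1 × 333 = 333
  C-H: 4 × 424 = 1696
  O=O: 4 × 506 = 2024
  Σ(broken) = 4880 kJ
Bonds formed (products):
  C=O: 6 × 769 = 4614
  O-H: 4 × 477 = 1908
  Σ(formed) = 6522 kJ
ΔH = Σ(broken) − Σ(formed) = 4880 − 6522 = −1642 kJ

ΔH ≈ −1642 kJ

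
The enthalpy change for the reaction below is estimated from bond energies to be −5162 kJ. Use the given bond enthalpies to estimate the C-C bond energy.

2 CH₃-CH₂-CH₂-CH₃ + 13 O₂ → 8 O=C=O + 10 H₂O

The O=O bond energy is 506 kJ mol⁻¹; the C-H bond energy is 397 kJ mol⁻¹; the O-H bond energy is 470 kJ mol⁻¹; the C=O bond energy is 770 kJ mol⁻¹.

D(C-C) ≈ 340 kJ/mol

Let D be the C-C bond energy.
Σ(broken) = 6×D + 20×397 + 13×506 = 14518 + 6D
Σ(formed) = 16×770 + 20×470 = 21720
ΔH = Σ(broken) − Σ(formed) = (14518 + 6D) − (21720) = −7202 + 6D
Setting this equal to −5162 kJ gives 6D = 2040, so D = 340 kJ/mol.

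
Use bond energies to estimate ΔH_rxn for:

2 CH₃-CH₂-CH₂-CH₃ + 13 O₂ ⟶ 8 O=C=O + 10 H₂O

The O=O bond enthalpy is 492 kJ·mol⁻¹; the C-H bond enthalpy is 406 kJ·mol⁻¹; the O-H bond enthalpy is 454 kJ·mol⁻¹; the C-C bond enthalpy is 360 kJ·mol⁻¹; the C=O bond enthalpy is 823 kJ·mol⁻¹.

ΔH ≈ −5572 kJ

Bonds broken (reactants):
  C-C: 6 × 360 = 2160
  C-H: 20 × 406 = 8120
  O=O: 13 × 492 = 6396
  Σ(broken) = 16676 kJ
Bonds formed (products):
  C=O: 16 × 823 = 13168
  O-H: 20 × 454 = 9080
  Σ(formed) = 22248 kJ
ΔH = Σ(broken) − Σ(formed) = 16676 − 22248 = −5572 kJ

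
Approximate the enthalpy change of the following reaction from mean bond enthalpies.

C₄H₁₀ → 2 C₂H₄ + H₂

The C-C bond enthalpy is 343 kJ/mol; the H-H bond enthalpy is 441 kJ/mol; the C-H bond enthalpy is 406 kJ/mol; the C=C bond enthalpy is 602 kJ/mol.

Bonds broken (reactants):
  C-C: 3 × 343 = 1029
  C-H: 10 × 406 = 4060
  Σ(broken) = 5089 kJ
Bonds formed (products):
  C-H: 8 × 406 = 3248
  C=C: 2 × 602 = 1204
  H-H: 1 × 441 = 441
  Σ(formed) = 4893 kJ
ΔH = Σ(broken) − Σ(formed) = 5089 − 4893 = +196 kJ

ΔH ≈ +196 kJ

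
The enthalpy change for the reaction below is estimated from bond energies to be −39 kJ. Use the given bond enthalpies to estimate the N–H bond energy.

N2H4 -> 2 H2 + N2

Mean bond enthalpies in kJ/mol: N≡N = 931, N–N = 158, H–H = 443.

Let D be the N–H bond energy.
Σ(broken) = 4×D + 1×158 = 158 + 4D
Σ(formed) = 2×443 + 1×931 = 1817
ΔH = Σ(broken) − Σ(formed) = (158 + 4D) − (1817) = −1659 + 4D
Setting this equal to −39 kJ gives 4D = 1620, so D = 405 kJ/mol.

D(N–H) ≈ 405 kJ/mol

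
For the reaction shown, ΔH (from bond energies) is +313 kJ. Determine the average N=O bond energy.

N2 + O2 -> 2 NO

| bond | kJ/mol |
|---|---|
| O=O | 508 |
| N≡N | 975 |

Let D be the N=O bond energy.
Σ(broken) = 1×975 + 1×508 = 1483
Σ(formed) = 2×D = 2D
ΔH = Σ(broken) − Σ(formed) = (1483) − (2D) = +1483 − 2D
Setting this equal to +313 kJ gives 2D = 1170, so D = 585 kJ/mol.

D(N=O) ≈ 585 kJ/mol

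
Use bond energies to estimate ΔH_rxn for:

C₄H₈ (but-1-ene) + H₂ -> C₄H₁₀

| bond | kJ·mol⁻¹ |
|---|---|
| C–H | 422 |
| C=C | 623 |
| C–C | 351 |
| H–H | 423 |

ΔH ≈ −149 kJ

Bonds broken (reactants):
  C–C: 2 × 351 = 702
  C–H: 8 × 422 = 3376
  C=C: 1 × 623 = 623
  H–H: 1 × 423 = 423
  Σ(broken) = 5124 kJ
Bonds formed (products):
  C–C: 3 × 351 = 1053
  C–H: 10 × 422 = 4220
  Σ(formed) = 5273 kJ
ΔH = Σ(broken) − Σ(formed) = 5124 − 5273 = −149 kJ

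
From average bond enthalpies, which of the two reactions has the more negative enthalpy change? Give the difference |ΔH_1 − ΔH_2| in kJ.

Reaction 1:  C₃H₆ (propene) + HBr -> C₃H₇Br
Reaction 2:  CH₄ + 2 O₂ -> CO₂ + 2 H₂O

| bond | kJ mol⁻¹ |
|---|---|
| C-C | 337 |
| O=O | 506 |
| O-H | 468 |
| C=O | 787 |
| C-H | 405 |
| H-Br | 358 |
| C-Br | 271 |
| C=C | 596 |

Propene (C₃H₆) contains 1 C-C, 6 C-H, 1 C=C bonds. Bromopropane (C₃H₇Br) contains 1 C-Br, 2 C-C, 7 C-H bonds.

Reaction 1:
  Bonds broken (reactants):
    C-C: 1 × 337 = 337
    C-H: 6 × 405 = 2430
    C=C: 1 × 596 = 596
    H-Br: 1 × 358 = 358
    Σ(broken) = 3721 kJ
  Bonds formed (products):
    C-Br: 1 × 271 = 271
    C-C: 2 × 337 = 674
    C-H: 7 × 405 = 2835
    Σ(formed) = 3780 kJ
  ΔH_1 = 3721 − 3780 = −59 kJ
Reaction 2:
  Bonds broken (reactants):
    C-H: 4 × 405 = 1620
    O=O: 2 × 506 = 1012
    Σ(broken) = 2632 kJ
  Bonds formed (products):
    C=O: 2 × 787 = 1574
    O-H: 4 × 468 = 1872
    Σ(formed) = 3446 kJ
  ΔH_2 = 2632 − 3446 = −814 kJ
ΔH_1 − ΔH_2 = +755 kJ, so reaction 2 has the more negative ΔH; |ΔH_1 − ΔH_2| = 755 kJ.

Reaction 2, by 755 kJ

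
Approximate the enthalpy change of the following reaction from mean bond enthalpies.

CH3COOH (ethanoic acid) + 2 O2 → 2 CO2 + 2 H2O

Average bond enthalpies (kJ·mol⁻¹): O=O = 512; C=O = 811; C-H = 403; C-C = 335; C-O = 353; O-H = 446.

Bonds broken (reactants):
  C-C: 1 × 335 = 335
  C-H: 3 × 403 = 1209
  C-O: 1 × 353 = 353
  C=O: 1 × 811 = 811
  O-H: 1 × 446 = 446
  O=O: 2 × 512 = 1024
  Σ(broken) = 4178 kJ
Bonds formed (products):
  C=O: 4 × 811 = 3244
  O-H: 4 × 446 = 1784
  Σ(formed) = 5028 kJ
ΔH = Σ(broken) − Σ(formed) = 4178 − 5028 = −850 kJ

ΔH ≈ −850 kJ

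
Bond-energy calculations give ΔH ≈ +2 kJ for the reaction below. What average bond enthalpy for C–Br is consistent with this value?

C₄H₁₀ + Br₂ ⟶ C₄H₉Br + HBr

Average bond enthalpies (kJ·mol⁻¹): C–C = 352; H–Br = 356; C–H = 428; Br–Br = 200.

Let D be the C–Br bond energy.
Σ(broken) = 1×200 + 3×352 + 10×428 = 5536
Σ(formed) = 1×D + 3×352 + 9×428 + 1×356 = 5264 + D
ΔH = Σ(broken) − Σ(formed) = (5536) − (5264 + D) = +272 − D
Setting this equal to +2 kJ gives D = 270 kJ/mol.

D(C–Br) ≈ 270 kJ/mol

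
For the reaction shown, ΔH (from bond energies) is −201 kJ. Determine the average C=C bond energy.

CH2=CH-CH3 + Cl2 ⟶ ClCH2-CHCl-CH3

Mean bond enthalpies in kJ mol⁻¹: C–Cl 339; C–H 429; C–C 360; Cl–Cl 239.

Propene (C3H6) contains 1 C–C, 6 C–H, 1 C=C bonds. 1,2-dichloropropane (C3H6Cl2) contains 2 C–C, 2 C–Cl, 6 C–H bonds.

D(C=C) ≈ 598 kJ/mol

Let D be the C=C bond energy.
Σ(broken) = 1×360 + 6×429 + 1×D + 1×239 = 3173 + D
Σ(formed) = 2×360 + 2×339 + 6×429 = 3972
ΔH = Σ(broken) − Σ(formed) = (3173 + D) − (3972) = −799 + D
Setting this equal to −201 kJ gives D = 598 kJ/mol.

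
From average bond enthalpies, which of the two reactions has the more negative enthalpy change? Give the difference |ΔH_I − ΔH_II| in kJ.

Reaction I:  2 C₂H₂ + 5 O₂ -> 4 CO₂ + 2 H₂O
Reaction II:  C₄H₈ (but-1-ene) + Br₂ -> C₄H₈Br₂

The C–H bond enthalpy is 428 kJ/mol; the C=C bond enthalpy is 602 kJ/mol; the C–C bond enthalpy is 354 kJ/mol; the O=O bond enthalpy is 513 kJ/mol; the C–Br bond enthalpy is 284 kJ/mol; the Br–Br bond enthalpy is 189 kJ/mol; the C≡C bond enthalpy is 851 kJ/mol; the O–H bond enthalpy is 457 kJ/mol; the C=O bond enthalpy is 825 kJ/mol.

Reaction I, by 2318 kJ

Reaction I:
  Bonds broken (reactants):
    C≡C: 2 × 851 = 1702
    C–H: 4 × 428 = 1712
    O=O: 5 × 513 = 2565
    Σ(broken) = 5979 kJ
  Bonds formed (products):
    C=O: 8 × 825 = 6600
    O–H: 4 × 457 = 1828
    Σ(formed) = 8428 kJ
  ΔH_I = 5979 − 8428 = −2449 kJ
Reaction II:
  Bonds broken (reactants):
    Br–Br: 1 × 189 = 189
    C–C: 2 × 354 = 708
    C–H: 8 × 428 = 3424
    C=C: 1 × 602 = 602
    Σ(broken) = 4923 kJ
  Bonds formed (products):
    C–Br: 2 × 284 = 568
    C–C: 3 × 354 = 1062
    C–H: 8 × 428 = 3424
    Σ(formed) = 5054 kJ
  ΔH_II = 4923 − 5054 = −131 kJ
ΔH_I − ΔH_II = −2318 kJ, so reaction I has the more negative ΔH; |ΔH_I − ΔH_II| = 2318 kJ.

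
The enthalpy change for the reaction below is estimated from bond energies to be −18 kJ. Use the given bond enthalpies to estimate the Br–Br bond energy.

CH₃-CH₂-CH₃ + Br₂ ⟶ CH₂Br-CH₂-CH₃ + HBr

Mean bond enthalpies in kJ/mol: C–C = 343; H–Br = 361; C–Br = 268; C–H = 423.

D(Br–Br) ≈ 188 kJ/mol

Let D be the Br–Br bond energy.
Σ(broken) = 1×D + 2×343 + 8×423 = 4070 + D
Σ(formed) = 1×268 + 2×343 + 7×423 + 1×361 = 4276
ΔH = Σ(broken) − Σ(formed) = (4070 + D) − (4276) = −206 + D
Setting this equal to −18 kJ gives D = 188 kJ/mol.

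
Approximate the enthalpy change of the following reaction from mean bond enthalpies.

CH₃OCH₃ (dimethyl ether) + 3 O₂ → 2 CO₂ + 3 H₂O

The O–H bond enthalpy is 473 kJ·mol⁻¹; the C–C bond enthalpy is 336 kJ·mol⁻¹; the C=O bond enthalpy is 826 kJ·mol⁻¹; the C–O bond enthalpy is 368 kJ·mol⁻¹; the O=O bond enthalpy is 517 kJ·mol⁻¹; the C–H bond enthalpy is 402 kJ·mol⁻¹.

ΔH ≈ −1443 kJ

Bonds broken (reactants):
  C–H: 6 × 402 = 2412
  C–O: 2 × 368 = 736
  O=O: 3 × 517 = 1551
  Σ(broken) = 4699 kJ
Bonds formed (products):
  C=O: 4 × 826 = 3304
  O–H: 6 × 473 = 2838
  Σ(formed) = 6142 kJ
ΔH = Σ(broken) − Σ(formed) = 4699 − 6142 = −1443 kJ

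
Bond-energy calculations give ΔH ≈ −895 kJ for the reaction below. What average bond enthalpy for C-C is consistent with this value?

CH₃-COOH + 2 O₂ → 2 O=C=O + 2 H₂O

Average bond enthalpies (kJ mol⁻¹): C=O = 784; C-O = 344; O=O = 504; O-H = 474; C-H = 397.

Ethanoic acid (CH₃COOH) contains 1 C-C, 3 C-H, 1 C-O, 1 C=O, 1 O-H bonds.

D(C-C) ≈ 336 kJ/mol

Let D be the C-C bond energy.
Σ(broken) = 1×D + 3×397 + 1×344 + 1×784 + 1×474 + 2×504 = 3801 + D
Σ(formed) = 4×784 + 4×474 = 5032
ΔH = Σ(broken) − Σ(formed) = (3801 + D) − (5032) = −1231 + D
Setting this equal to −895 kJ gives D = 336 kJ/mol.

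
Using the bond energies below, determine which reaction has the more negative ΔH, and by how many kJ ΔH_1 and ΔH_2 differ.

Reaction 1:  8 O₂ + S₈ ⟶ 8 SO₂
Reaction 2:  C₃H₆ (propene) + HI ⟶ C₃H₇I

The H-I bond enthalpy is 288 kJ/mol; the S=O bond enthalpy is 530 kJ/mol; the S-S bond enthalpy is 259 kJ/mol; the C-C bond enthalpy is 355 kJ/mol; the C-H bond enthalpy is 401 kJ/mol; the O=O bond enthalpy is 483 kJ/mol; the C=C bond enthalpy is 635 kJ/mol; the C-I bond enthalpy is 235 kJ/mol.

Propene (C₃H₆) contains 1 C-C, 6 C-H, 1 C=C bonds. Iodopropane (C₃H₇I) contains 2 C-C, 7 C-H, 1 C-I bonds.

Reaction 1:
  Bonds broken (reactants):
    O=O: 8 × 483 = 3864
    S-S: 8 × 259 = 2072
    Σ(broken) = 5936 kJ
  Bonds formed (products):
    S=O: 16 × 530 = 8480
    Σ(formed) = 8480 kJ
  ΔH_1 = 5936 − 8480 = −2544 kJ
Reaction 2:
  Bonds broken (reactants):
    C-C: 1 × 355 = 355
    C-H: 6 × 401 = 2406
    C=C: 1 × 635 = 635
    H-I: 1 × 288 = 288
    Σ(broken) = 3684 kJ
  Bonds formed (products):
    C-C: 2 × 355 = 710
    C-H: 7 × 401 = 2807
    C-I: 1 × 235 = 235
    Σ(formed) = 3752 kJ
  ΔH_2 = 3684 − 3752 = −68 kJ
ΔH_1 − ΔH_2 = −2476 kJ, so reaction 1 has the more negative ΔH; |ΔH_1 − ΔH_2| = 2476 kJ.

Reaction 1, by 2476 kJ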